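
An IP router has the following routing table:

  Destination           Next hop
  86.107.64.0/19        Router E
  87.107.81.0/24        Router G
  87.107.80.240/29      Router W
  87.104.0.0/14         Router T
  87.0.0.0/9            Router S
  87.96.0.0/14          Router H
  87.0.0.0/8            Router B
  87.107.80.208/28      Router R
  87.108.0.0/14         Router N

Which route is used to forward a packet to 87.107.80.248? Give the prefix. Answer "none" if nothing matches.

87.104.0.0/14

Entries matching 87.107.80.248:
  87.0.0.0/8 (87.0.0.0 - 87.255.255.255)
  87.0.0.0/9 (87.0.0.0 - 87.127.255.255)
  87.104.0.0/14 (87.104.0.0 - 87.107.255.255)
Most specific is 87.104.0.0/14.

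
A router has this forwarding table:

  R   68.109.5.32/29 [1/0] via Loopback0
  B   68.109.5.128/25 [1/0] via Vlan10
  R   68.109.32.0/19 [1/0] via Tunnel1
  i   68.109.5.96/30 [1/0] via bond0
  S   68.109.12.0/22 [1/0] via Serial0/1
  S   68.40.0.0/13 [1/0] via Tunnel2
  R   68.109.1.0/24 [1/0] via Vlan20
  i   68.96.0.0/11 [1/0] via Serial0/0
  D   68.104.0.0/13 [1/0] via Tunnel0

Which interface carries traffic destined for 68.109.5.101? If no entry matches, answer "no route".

Routes whose prefix contains 68.109.5.101:
  68.96.0.0/11 (68.96.0.0 - 68.127.255.255) -> Serial0/0
  68.104.0.0/13 (68.104.0.0 - 68.111.255.255) -> Tunnel0
More-specific entries that do NOT match:
  68.109.5.96/30 (68.109.5.96 - 68.109.5.99) does not contain 68.109.5.101
  68.109.5.32/29 (68.109.5.32 - 68.109.5.39) does not contain 68.109.5.101
  68.109.5.128/25 (68.109.5.128 - 68.109.5.255) does not contain 68.109.5.101
  68.109.1.0/24 (68.109.1.0 - 68.109.1.255) does not contain 68.109.5.101
  68.109.12.0/22 (68.109.12.0 - 68.109.15.255) does not contain 68.109.5.101
  68.109.32.0/19 (68.109.32.0 - 68.109.63.255) does not contain 68.109.5.101
Longest matching prefix is /13 -> interface Tunnel0.

Tunnel0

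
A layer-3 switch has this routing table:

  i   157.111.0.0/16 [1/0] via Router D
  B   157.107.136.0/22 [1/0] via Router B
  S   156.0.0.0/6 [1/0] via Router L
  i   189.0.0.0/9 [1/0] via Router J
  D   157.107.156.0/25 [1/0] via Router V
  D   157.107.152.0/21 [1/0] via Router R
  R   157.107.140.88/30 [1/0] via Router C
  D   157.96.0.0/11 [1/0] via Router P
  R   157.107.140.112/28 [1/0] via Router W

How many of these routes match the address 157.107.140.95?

Prefixes containing 157.107.140.95:
  156.0.0.0/6 (156.0.0.0 - 159.255.255.255)
  157.96.0.0/11 (157.96.0.0 - 157.127.255.255)
Total matching entries: 2.

2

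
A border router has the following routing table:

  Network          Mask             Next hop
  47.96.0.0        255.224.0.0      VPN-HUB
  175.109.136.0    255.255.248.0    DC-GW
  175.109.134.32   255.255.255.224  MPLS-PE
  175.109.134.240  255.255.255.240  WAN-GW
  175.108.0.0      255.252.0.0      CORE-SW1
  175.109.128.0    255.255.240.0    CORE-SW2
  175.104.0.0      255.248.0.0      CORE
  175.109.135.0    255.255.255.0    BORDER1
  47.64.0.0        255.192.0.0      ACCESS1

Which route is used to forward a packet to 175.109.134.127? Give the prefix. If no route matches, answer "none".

175.109.128.0/20

Entries matching 175.109.134.127:
  175.104.0.0/13 (175.104.0.0 - 175.111.255.255)
  175.108.0.0/14 (175.108.0.0 - 175.111.255.255)
  175.109.128.0/20 (175.109.128.0 - 175.109.143.255)
Most specific is 175.109.128.0/20.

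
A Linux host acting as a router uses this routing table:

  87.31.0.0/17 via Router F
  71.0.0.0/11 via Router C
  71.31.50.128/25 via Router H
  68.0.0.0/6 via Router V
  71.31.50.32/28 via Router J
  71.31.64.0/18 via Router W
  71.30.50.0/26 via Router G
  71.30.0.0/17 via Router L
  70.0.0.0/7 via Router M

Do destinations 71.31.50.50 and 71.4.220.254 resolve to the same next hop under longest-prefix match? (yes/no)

71.31.50.50: longest match 71.0.0.0/11 -> Router C
71.4.220.254: longest match 71.0.0.0/11 -> Router C

yes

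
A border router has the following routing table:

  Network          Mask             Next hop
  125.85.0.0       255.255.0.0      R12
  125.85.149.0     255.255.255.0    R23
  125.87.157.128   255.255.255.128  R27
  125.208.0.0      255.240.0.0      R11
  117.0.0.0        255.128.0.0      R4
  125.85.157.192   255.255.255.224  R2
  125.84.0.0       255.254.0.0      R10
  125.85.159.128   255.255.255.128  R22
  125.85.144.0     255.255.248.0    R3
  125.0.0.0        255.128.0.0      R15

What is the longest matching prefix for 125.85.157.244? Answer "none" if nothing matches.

125.85.0.0/16

Entries matching 125.85.157.244:
  125.0.0.0/9 (125.0.0.0 - 125.127.255.255)
  125.84.0.0/15 (125.84.0.0 - 125.85.255.255)
  125.85.0.0/16 (125.85.0.0 - 125.85.255.255)
Most specific is 125.85.0.0/16.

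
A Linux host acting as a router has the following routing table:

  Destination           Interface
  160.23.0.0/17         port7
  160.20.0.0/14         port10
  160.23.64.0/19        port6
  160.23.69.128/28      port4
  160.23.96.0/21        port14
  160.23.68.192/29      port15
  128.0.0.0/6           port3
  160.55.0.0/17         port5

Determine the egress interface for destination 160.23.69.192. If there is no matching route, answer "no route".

port6

Routes whose prefix contains 160.23.69.192:
  160.20.0.0/14 (160.20.0.0 - 160.23.255.255) -> port10
  160.23.0.0/17 (160.23.0.0 - 160.23.127.255) -> port7
  160.23.64.0/19 (160.23.64.0 - 160.23.95.255) -> port6
More-specific entries that do NOT match:
  160.23.68.192/29 (160.23.68.192 - 160.23.68.199) does not contain 160.23.69.192
  160.23.69.128/28 (160.23.69.128 - 160.23.69.143) does not contain 160.23.69.192
  160.23.96.0/21 (160.23.96.0 - 160.23.103.255) does not contain 160.23.69.192
Longest matching prefix is /19 -> interface port6.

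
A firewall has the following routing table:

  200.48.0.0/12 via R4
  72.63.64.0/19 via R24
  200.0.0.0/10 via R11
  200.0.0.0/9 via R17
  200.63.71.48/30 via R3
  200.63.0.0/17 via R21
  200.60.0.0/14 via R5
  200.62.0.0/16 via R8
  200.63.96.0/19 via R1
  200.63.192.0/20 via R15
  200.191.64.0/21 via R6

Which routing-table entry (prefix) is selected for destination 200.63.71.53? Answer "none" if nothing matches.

Entries matching 200.63.71.53:
  200.0.0.0/9 (200.0.0.0 - 200.127.255.255)
  200.0.0.0/10 (200.0.0.0 - 200.63.255.255)
  200.48.0.0/12 (200.48.0.0 - 200.63.255.255)
  200.60.0.0/14 (200.60.0.0 - 200.63.255.255)
  200.63.0.0/17 (200.63.0.0 - 200.63.127.255)
Most specific is 200.63.0.0/17.

200.63.0.0/17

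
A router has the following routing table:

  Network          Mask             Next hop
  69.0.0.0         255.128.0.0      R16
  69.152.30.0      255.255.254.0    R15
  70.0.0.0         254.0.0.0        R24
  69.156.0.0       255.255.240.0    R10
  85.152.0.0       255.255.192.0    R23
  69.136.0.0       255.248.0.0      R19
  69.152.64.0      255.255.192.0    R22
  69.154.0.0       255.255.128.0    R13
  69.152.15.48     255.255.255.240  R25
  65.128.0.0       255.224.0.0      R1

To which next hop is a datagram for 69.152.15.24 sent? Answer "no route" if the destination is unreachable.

no route

No entry's prefix contains 69.152.15.24; there is no default route.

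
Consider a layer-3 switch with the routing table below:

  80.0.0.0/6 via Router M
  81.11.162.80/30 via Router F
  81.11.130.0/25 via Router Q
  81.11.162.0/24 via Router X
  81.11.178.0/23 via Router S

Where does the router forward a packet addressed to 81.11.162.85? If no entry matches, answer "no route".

Router X

Routes whose prefix contains 81.11.162.85:
  80.0.0.0/6 (80.0.0.0 - 83.255.255.255) -> Router M
  81.11.162.0/24 (81.11.162.0 - 81.11.162.255) -> Router X
More-specific entries that do NOT match:
  81.11.162.80/30 (81.11.162.80 - 81.11.162.83) does not contain 81.11.162.85
  81.11.130.0/25 (81.11.130.0 - 81.11.130.127) does not contain 81.11.162.85
Longest matching prefix is /24 -> next hop Router X.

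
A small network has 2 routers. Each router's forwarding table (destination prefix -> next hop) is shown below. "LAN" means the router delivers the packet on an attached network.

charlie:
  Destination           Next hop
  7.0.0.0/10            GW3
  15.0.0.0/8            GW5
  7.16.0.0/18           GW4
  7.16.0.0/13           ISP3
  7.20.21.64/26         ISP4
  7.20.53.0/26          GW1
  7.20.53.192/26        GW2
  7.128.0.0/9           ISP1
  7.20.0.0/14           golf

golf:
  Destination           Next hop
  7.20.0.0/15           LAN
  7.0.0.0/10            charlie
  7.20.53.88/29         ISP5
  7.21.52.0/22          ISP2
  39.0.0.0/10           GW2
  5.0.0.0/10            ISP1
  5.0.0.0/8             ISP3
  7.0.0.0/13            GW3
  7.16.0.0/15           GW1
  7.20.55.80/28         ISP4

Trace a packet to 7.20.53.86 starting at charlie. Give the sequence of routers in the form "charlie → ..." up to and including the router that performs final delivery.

charlie → golf

At charlie: longest match for 7.20.53.86 is 7.20.0.0/14 -> golf
At golf: longest match for 7.20.53.86 is 7.20.0.0/15 -> LAN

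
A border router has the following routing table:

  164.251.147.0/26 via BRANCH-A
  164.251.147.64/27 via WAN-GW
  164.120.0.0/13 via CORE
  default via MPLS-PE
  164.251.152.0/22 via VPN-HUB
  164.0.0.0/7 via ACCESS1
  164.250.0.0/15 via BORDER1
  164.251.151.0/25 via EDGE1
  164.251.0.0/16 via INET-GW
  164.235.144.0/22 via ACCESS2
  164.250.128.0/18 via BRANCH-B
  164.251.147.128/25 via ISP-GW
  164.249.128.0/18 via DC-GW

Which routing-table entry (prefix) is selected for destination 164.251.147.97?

Entries matching 164.251.147.97:
  0.0.0.0/0 (default, matches everything)
  164.0.0.0/7 (164.0.0.0 - 165.255.255.255)
  164.250.0.0/15 (164.250.0.0 - 164.251.255.255)
  164.251.0.0/16 (164.251.0.0 - 164.251.255.255)
Most specific is 164.251.0.0/16.

164.251.0.0/16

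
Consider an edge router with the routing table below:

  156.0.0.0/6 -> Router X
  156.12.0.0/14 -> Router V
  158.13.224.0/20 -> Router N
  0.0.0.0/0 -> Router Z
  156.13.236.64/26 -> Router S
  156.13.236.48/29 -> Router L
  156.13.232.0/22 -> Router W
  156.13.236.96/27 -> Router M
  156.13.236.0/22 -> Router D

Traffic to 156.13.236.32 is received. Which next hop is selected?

Router D

Routes whose prefix contains 156.13.236.32:
  0.0.0.0/0 (default, matches everything) -> Router Z
  156.0.0.0/6 (156.0.0.0 - 159.255.255.255) -> Router X
  156.12.0.0/14 (156.12.0.0 - 156.15.255.255) -> Router V
  156.13.236.0/22 (156.13.236.0 - 156.13.239.255) -> Router D
More-specific entries that do NOT match:
  156.13.236.48/29 (156.13.236.48 - 156.13.236.55) does not contain 156.13.236.32
  156.13.236.96/27 (156.13.236.96 - 156.13.236.127) does not contain 156.13.236.32
  156.13.236.64/26 (156.13.236.64 - 156.13.236.127) does not contain 156.13.236.32
Longest matching prefix is /22 -> next hop Router D.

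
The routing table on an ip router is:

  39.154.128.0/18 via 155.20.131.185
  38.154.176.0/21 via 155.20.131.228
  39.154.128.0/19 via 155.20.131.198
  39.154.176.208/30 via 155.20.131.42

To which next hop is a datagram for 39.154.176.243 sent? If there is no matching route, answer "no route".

Routes whose prefix contains 39.154.176.243:
  39.154.128.0/18 (39.154.128.0 - 39.154.191.255) -> 155.20.131.185
More-specific entries that do NOT match:
  39.154.176.208/30 (39.154.176.208 - 39.154.176.211) does not contain 39.154.176.243
  38.154.176.0/21 (38.154.176.0 - 38.154.183.255) does not contain 39.154.176.243
  39.154.128.0/19 (39.154.128.0 - 39.154.159.255) does not contain 39.154.176.243
Longest matching prefix is /18 -> next hop 155.20.131.185.

155.20.131.185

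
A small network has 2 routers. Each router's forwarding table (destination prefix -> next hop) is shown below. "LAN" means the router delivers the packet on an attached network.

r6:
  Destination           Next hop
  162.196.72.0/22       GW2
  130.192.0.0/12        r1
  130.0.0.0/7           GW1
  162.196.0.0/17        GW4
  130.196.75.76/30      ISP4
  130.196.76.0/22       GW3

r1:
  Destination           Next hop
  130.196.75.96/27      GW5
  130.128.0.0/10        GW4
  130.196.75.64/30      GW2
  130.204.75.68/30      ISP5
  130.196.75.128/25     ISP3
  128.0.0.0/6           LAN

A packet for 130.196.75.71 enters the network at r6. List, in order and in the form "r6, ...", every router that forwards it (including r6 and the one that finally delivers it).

r6, r1

At r6: longest match for 130.196.75.71 is 130.192.0.0/12 -> r1
At r1: longest match for 130.196.75.71 is 128.0.0.0/6 -> LAN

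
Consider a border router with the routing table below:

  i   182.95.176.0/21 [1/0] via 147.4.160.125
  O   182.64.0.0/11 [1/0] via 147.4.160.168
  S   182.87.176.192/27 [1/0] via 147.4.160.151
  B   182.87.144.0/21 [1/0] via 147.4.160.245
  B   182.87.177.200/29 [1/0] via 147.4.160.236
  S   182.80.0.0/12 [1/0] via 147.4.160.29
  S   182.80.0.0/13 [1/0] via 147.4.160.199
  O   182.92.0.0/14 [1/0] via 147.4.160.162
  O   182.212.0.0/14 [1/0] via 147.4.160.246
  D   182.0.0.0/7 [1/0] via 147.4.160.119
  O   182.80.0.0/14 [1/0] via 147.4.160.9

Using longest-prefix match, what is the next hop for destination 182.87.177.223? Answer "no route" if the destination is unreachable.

Routes whose prefix contains 182.87.177.223:
  182.0.0.0/7 (182.0.0.0 - 183.255.255.255) -> 147.4.160.119
  182.64.0.0/11 (182.64.0.0 - 182.95.255.255) -> 147.4.160.168
  182.80.0.0/12 (182.80.0.0 - 182.95.255.255) -> 147.4.160.29
  182.80.0.0/13 (182.80.0.0 - 182.87.255.255) -> 147.4.160.199
More-specific entries that do NOT match:
  182.87.177.200/29 (182.87.177.200 - 182.87.177.207) does not contain 182.87.177.223
  182.87.176.192/27 (182.87.176.192 - 182.87.176.223) does not contain 182.87.177.223
  182.95.176.0/21 (182.95.176.0 - 182.95.183.255) does not contain 182.87.177.223
  182.87.144.0/21 (182.87.144.0 - 182.87.151.255) does not contain 182.87.177.223
  182.92.0.0/14 (182.92.0.0 - 182.95.255.255) does not contain 182.87.177.223
  182.212.0.0/14 (182.212.0.0 - 182.215.255.255) does not contain 182.87.177.223
  182.80.0.0/14 (182.80.0.0 - 182.83.255.255) does not contain 182.87.177.223
Longest matching prefix is /13 -> next hop 147.4.160.199.

147.4.160.199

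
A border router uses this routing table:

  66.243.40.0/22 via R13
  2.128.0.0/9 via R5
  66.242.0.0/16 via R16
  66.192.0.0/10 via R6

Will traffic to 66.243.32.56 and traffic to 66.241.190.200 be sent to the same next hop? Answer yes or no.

66.243.32.56: longest match 66.192.0.0/10 -> R6
66.241.190.200: longest match 66.192.0.0/10 -> R6

yes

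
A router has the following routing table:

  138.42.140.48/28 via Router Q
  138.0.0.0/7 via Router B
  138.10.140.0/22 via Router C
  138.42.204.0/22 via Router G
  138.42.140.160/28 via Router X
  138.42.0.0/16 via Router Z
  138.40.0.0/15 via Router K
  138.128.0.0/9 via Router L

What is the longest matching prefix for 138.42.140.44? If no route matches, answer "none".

138.42.0.0/16

Entries matching 138.42.140.44:
  138.0.0.0/7 (138.0.0.0 - 139.255.255.255)
  138.42.0.0/16 (138.42.0.0 - 138.42.255.255)
Most specific is 138.42.0.0/16.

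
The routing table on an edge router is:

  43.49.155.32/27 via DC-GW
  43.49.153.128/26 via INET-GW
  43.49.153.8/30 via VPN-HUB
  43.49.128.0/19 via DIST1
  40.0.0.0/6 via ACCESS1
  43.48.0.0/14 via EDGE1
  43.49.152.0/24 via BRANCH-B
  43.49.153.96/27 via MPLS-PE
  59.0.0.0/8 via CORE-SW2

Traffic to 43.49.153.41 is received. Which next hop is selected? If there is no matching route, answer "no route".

DIST1

Routes whose prefix contains 43.49.153.41:
  40.0.0.0/6 (40.0.0.0 - 43.255.255.255) -> ACCESS1
  43.48.0.0/14 (43.48.0.0 - 43.51.255.255) -> EDGE1
  43.49.128.0/19 (43.49.128.0 - 43.49.159.255) -> DIST1
More-specific entries that do NOT match:
  43.49.153.8/30 (43.49.153.8 - 43.49.153.11) does not contain 43.49.153.41
  43.49.155.32/27 (43.49.155.32 - 43.49.155.63) does not contain 43.49.153.41
  43.49.153.96/27 (43.49.153.96 - 43.49.153.127) does not contain 43.49.153.41
  43.49.153.128/26 (43.49.153.128 - 43.49.153.191) does not contain 43.49.153.41
  43.49.152.0/24 (43.49.152.0 - 43.49.152.255) does not contain 43.49.153.41
Longest matching prefix is /19 -> next hop DIST1.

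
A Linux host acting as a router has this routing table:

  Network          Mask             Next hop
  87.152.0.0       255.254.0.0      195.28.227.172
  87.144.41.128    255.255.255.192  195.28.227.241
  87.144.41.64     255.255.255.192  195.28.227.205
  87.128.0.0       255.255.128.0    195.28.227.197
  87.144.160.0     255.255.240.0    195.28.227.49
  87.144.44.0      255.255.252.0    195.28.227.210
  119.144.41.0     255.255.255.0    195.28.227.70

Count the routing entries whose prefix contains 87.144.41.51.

No listed prefix contains 87.144.41.51.
Total matching entries: 0.

0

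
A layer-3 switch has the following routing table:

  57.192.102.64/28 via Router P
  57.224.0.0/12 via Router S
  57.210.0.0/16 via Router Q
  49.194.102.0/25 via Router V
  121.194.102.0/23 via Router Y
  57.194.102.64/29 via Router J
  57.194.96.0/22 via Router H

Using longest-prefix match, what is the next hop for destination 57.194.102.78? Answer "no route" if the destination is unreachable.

no route

No entry's prefix contains 57.194.102.78; there is no default route.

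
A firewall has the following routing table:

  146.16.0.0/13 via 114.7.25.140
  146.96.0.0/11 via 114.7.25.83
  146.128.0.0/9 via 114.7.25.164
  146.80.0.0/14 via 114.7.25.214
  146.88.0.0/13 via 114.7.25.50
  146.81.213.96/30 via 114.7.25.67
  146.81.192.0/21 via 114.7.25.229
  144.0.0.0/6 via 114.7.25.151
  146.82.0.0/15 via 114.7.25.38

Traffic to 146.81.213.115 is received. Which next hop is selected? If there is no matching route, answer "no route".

Routes whose prefix contains 146.81.213.115:
  144.0.0.0/6 (144.0.0.0 - 147.255.255.255) -> 114.7.25.151
  146.80.0.0/14 (146.80.0.0 - 146.83.255.255) -> 114.7.25.214
More-specific entries that do NOT match:
  146.81.213.96/30 (146.81.213.96 - 146.81.213.99) does not contain 146.81.213.115
  146.81.192.0/21 (146.81.192.0 - 146.81.199.255) does not contain 146.81.213.115
  146.82.0.0/15 (146.82.0.0 - 146.83.255.255) does not contain 146.81.213.115
Longest matching prefix is /14 -> next hop 114.7.25.214.

114.7.25.214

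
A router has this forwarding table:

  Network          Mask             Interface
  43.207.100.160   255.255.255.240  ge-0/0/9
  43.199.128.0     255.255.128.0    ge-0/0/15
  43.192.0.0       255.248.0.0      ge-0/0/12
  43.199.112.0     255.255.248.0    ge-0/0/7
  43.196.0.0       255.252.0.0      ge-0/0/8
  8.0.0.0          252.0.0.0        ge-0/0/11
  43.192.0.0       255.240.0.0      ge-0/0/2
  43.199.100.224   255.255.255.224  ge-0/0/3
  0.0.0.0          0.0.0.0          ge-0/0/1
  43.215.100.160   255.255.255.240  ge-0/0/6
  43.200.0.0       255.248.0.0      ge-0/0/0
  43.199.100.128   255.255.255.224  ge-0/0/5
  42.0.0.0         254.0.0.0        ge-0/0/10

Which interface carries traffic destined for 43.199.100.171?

Routes whose prefix contains 43.199.100.171:
  0.0.0.0/0 (default, matches everything) -> ge-0/0/1
  42.0.0.0/7 (42.0.0.0 - 43.255.255.255) -> ge-0/0/10
  43.192.0.0/12 (43.192.0.0 - 43.207.255.255) -> ge-0/0/2
  43.192.0.0/13 (43.192.0.0 - 43.199.255.255) -> ge-0/0/12
  43.196.0.0/14 (43.196.0.0 - 43.199.255.255) -> ge-0/0/8
More-specific entries that do NOT match:
  43.207.100.160/28 (43.207.100.160 - 43.207.100.175) does not contain 43.199.100.171
  43.215.100.160/28 (43.215.100.160 - 43.215.100.175) does not contain 43.199.100.171
  43.199.100.224/27 (43.199.100.224 - 43.199.100.255) does not contain 43.199.100.171
  43.199.100.128/27 (43.199.100.128 - 43.199.100.159) does not contain 43.199.100.171
  43.199.112.0/21 (43.199.112.0 - 43.199.119.255) does not contain 43.199.100.171
  43.199.128.0/17 (43.199.128.0 - 43.199.255.255) does not contain 43.199.100.171
Longest matching prefix is /14 -> interface ge-0/0/8.

ge-0/0/8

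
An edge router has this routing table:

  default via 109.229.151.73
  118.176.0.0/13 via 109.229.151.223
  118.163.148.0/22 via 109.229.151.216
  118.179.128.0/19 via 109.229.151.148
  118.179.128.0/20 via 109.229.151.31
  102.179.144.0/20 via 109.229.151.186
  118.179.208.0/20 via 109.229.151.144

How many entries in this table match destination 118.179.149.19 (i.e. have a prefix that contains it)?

Prefixes containing 118.179.149.19:
  0.0.0.0/0 (default, matches everything)
  118.176.0.0/13 (118.176.0.0 - 118.183.255.255)
  118.179.128.0/19 (118.179.128.0 - 118.179.159.255)
Total matching entries: 3.

3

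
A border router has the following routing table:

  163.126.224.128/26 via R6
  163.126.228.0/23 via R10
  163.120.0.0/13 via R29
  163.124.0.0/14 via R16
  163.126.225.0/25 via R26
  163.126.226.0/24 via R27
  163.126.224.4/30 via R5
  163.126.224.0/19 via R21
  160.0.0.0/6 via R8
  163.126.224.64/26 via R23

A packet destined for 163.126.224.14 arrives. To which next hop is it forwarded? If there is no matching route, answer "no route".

R21

Routes whose prefix contains 163.126.224.14:
  160.0.0.0/6 (160.0.0.0 - 163.255.255.255) -> R8
  163.120.0.0/13 (163.120.0.0 - 163.127.255.255) -> R29
  163.124.0.0/14 (163.124.0.0 - 163.127.255.255) -> R16
  163.126.224.0/19 (163.126.224.0 - 163.126.255.255) -> R21
More-specific entries that do NOT match:
  163.126.224.4/30 (163.126.224.4 - 163.126.224.7) does not contain 163.126.224.14
  163.126.224.128/26 (163.126.224.128 - 163.126.224.191) does not contain 163.126.224.14
  163.126.224.64/26 (163.126.224.64 - 163.126.224.127) does not contain 163.126.224.14
  163.126.225.0/25 (163.126.225.0 - 163.126.225.127) does not contain 163.126.224.14
  163.126.226.0/24 (163.126.226.0 - 163.126.226.255) does not contain 163.126.224.14
  163.126.228.0/23 (163.126.228.0 - 163.126.229.255) does not contain 163.126.224.14
Longest matching prefix is /19 -> next hop R21.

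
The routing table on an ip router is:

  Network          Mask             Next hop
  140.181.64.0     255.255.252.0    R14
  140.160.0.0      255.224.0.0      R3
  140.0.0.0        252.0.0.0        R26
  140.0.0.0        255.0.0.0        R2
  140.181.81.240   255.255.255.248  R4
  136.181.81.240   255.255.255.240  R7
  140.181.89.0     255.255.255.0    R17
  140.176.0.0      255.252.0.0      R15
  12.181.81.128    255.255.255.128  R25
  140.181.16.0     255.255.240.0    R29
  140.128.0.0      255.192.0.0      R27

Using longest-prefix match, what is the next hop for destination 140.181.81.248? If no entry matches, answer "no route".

R3

Routes whose prefix contains 140.181.81.248:
  140.0.0.0/6 (140.0.0.0 - 143.255.255.255) -> R26
  140.0.0.0/8 (140.0.0.0 - 140.255.255.255) -> R2
  140.128.0.0/10 (140.128.0.0 - 140.191.255.255) -> R27
  140.160.0.0/11 (140.160.0.0 - 140.191.255.255) -> R3
More-specific entries that do NOT match:
  140.181.81.240/29 (140.181.81.240 - 140.181.81.247) does not contain 140.181.81.248
  136.181.81.240/28 (136.181.81.240 - 136.181.81.255) does not contain 140.181.81.248
  12.181.81.128/25 (12.181.81.128 - 12.181.81.255) does not contain 140.181.81.248
  140.181.89.0/24 (140.181.89.0 - 140.181.89.255) does not contain 140.181.81.248
  140.181.64.0/22 (140.181.64.0 - 140.181.67.255) does not contain 140.181.81.248
  140.181.16.0/20 (140.181.16.0 - 140.181.31.255) does not contain 140.181.81.248
  140.176.0.0/14 (140.176.0.0 - 140.179.255.255) does not contain 140.181.81.248
Longest matching prefix is /11 -> next hop R3.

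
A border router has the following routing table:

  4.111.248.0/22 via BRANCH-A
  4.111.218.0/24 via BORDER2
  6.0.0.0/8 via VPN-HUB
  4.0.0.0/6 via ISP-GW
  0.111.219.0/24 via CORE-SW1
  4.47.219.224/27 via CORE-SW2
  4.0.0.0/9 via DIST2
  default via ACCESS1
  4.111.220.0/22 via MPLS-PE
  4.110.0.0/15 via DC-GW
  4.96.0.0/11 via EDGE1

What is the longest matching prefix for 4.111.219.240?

Entries matching 4.111.219.240:
  0.0.0.0/0 (default, matches everything)
  4.0.0.0/6 (4.0.0.0 - 7.255.255.255)
  4.0.0.0/9 (4.0.0.0 - 4.127.255.255)
  4.96.0.0/11 (4.96.0.0 - 4.127.255.255)
  4.110.0.0/15 (4.110.0.0 - 4.111.255.255)
Most specific is 4.110.0.0/15.

4.110.0.0/15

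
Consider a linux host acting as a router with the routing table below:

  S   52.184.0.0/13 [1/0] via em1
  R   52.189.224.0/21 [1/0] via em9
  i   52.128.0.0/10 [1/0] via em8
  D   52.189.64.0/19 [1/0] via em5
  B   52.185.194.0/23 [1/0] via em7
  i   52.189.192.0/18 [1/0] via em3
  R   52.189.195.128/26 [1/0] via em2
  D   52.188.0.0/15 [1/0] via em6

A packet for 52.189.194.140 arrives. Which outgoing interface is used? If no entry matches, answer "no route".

Routes whose prefix contains 52.189.194.140:
  52.128.0.0/10 (52.128.0.0 - 52.191.255.255) -> em8
  52.184.0.0/13 (52.184.0.0 - 52.191.255.255) -> em1
  52.188.0.0/15 (52.188.0.0 - 52.189.255.255) -> em6
  52.189.192.0/18 (52.189.192.0 - 52.189.255.255) -> em3
More-specific entries that do NOT match:
  52.189.195.128/26 (52.189.195.128 - 52.189.195.191) does not contain 52.189.194.140
  52.185.194.0/23 (52.185.194.0 - 52.185.195.255) does not contain 52.189.194.140
  52.189.224.0/21 (52.189.224.0 - 52.189.231.255) does not contain 52.189.194.140
  52.189.64.0/19 (52.189.64.0 - 52.189.95.255) does not contain 52.189.194.140
Longest matching prefix is /18 -> interface em3.

em3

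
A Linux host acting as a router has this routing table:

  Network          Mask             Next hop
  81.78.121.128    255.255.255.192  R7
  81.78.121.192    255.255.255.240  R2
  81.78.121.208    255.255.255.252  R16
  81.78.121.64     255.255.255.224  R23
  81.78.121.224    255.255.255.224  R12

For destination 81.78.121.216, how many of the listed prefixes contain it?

0

No listed prefix contains 81.78.121.216.
Total matching entries: 0.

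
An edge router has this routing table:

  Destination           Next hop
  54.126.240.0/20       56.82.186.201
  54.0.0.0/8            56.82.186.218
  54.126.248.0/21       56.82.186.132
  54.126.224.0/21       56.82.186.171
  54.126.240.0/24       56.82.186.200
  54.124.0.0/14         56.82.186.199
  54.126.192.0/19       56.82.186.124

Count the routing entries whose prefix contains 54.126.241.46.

3

Prefixes containing 54.126.241.46:
  54.0.0.0/8 (54.0.0.0 - 54.255.255.255)
  54.124.0.0/14 (54.124.0.0 - 54.127.255.255)
  54.126.240.0/20 (54.126.240.0 - 54.126.255.255)
Total matching entries: 3.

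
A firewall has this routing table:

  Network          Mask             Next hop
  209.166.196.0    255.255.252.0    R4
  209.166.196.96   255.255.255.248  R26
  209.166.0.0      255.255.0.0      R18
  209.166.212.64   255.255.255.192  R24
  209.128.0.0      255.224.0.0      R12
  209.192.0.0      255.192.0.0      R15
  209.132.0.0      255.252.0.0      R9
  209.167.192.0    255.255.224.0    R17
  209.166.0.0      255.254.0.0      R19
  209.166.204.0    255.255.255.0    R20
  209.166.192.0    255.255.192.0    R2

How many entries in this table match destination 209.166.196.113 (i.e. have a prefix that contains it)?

Prefixes containing 209.166.196.113:
  209.166.0.0/15 (209.166.0.0 - 209.167.255.255)
  209.166.0.0/16 (209.166.0.0 - 209.166.255.255)
  209.166.192.0/18 (209.166.192.0 - 209.166.255.255)
  209.166.196.0/22 (209.166.196.0 - 209.166.199.255)
Total matching entries: 4.

4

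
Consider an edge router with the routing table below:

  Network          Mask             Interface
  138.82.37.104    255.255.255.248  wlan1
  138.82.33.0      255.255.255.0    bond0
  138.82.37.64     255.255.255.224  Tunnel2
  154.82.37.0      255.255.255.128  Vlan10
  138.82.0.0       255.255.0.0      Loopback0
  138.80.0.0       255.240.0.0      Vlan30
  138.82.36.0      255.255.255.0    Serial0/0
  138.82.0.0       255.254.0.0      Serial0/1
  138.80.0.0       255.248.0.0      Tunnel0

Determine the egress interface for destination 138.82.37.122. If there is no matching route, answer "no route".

Loopback0

Routes whose prefix contains 138.82.37.122:
  138.80.0.0/12 (138.80.0.0 - 138.95.255.255) -> Vlan30
  138.80.0.0/13 (138.80.0.0 - 138.87.255.255) -> Tunnel0
  138.82.0.0/15 (138.82.0.0 - 138.83.255.255) -> Serial0/1
  138.82.0.0/16 (138.82.0.0 - 138.82.255.255) -> Loopback0
More-specific entries that do NOT match:
  138.82.37.104/29 (138.82.37.104 - 138.82.37.111) does not contain 138.82.37.122
  138.82.37.64/27 (138.82.37.64 - 138.82.37.95) does not contain 138.82.37.122
  154.82.37.0/25 (154.82.37.0 - 154.82.37.127) does not contain 138.82.37.122
  138.82.33.0/24 (138.82.33.0 - 138.82.33.255) does not contain 138.82.37.122
  138.82.36.0/24 (138.82.36.0 - 138.82.36.255) does not contain 138.82.37.122
Longest matching prefix is /16 -> interface Loopback0.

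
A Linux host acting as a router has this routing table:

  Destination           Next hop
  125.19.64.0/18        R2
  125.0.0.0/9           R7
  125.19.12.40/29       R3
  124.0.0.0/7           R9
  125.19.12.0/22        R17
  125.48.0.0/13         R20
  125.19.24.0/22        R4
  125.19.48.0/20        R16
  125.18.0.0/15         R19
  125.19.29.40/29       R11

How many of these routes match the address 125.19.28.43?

Prefixes containing 125.19.28.43:
  124.0.0.0/7 (124.0.0.0 - 125.255.255.255)
  125.0.0.0/9 (125.0.0.0 - 125.127.255.255)
  125.18.0.0/15 (125.18.0.0 - 125.19.255.255)
Total matching entries: 3.

3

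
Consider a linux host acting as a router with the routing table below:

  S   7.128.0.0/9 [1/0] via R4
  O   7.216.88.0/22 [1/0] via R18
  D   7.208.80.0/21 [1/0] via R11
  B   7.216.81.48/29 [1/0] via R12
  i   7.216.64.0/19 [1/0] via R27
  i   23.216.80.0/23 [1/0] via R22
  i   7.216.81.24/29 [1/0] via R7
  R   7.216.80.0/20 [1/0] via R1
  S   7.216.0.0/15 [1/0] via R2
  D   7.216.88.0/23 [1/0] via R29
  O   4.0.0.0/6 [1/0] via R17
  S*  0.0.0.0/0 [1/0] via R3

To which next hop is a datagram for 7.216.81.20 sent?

R1

Routes whose prefix contains 7.216.81.20:
  0.0.0.0/0 (default, matches everything) -> R3
  4.0.0.0/6 (4.0.0.0 - 7.255.255.255) -> R17
  7.128.0.0/9 (7.128.0.0 - 7.255.255.255) -> R4
  7.216.0.0/15 (7.216.0.0 - 7.217.255.255) -> R2
  7.216.64.0/19 (7.216.64.0 - 7.216.95.255) -> R27
  7.216.80.0/20 (7.216.80.0 - 7.216.95.255) -> R1
More-specific entries that do NOT match:
  7.216.81.48/29 (7.216.81.48 - 7.216.81.55) does not contain 7.216.81.20
  7.216.81.24/29 (7.216.81.24 - 7.216.81.31) does not contain 7.216.81.20
  23.216.80.0/23 (23.216.80.0 - 23.216.81.255) does not contain 7.216.81.20
  7.216.88.0/23 (7.216.88.0 - 7.216.89.255) does not contain 7.216.81.20
  7.216.88.0/22 (7.216.88.0 - 7.216.91.255) does not contain 7.216.81.20
  7.208.80.0/21 (7.208.80.0 - 7.208.87.255) does not contain 7.216.81.20
Longest matching prefix is /20 -> next hop R1.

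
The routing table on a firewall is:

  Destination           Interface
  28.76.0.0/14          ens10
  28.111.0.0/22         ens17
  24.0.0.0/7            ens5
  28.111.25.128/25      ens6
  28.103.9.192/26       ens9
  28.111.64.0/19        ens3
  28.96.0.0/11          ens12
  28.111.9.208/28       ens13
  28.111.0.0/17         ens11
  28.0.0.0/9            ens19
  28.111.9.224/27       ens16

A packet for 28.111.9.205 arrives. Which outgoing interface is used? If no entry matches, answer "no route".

Routes whose prefix contains 28.111.9.205:
  28.0.0.0/9 (28.0.0.0 - 28.127.255.255) -> ens19
  28.96.0.0/11 (28.96.0.0 - 28.127.255.255) -> ens12
  28.111.0.0/17 (28.111.0.0 - 28.111.127.255) -> ens11
More-specific entries that do NOT match:
  28.111.9.208/28 (28.111.9.208 - 28.111.9.223) does not contain 28.111.9.205
  28.111.9.224/27 (28.111.9.224 - 28.111.9.255) does not contain 28.111.9.205
  28.103.9.192/26 (28.103.9.192 - 28.103.9.255) does not contain 28.111.9.205
  28.111.25.128/25 (28.111.25.128 - 28.111.25.255) does not contain 28.111.9.205
  28.111.0.0/22 (28.111.0.0 - 28.111.3.255) does not contain 28.111.9.205
  28.111.64.0/19 (28.111.64.0 - 28.111.95.255) does not contain 28.111.9.205
Longest matching prefix is /17 -> interface ens11.

ens11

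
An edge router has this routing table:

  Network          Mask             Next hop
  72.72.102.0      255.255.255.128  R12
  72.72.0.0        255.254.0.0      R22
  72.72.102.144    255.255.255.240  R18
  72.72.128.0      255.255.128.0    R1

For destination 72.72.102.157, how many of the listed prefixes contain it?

Prefixes containing 72.72.102.157:
  72.72.0.0/15 (72.72.0.0 - 72.73.255.255)
  72.72.102.144/28 (72.72.102.144 - 72.72.102.159)
Total matching entries: 2.

2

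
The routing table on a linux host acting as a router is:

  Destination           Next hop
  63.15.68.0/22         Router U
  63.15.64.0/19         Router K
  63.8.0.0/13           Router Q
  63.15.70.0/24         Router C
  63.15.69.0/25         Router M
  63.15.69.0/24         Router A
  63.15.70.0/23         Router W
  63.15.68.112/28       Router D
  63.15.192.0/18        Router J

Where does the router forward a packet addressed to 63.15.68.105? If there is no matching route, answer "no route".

Routes whose prefix contains 63.15.68.105:
  63.8.0.0/13 (63.8.0.0 - 63.15.255.255) -> Router Q
  63.15.64.0/19 (63.15.64.0 - 63.15.95.255) -> Router K
  63.15.68.0/22 (63.15.68.0 - 63.15.71.255) -> Router U
More-specific entries that do NOT match:
  63.15.68.112/28 (63.15.68.112 - 63.15.68.127) does not contain 63.15.68.105
  63.15.69.0/25 (63.15.69.0 - 63.15.69.127) does not contain 63.15.68.105
  63.15.70.0/24 (63.15.70.0 - 63.15.70.255) does not contain 63.15.68.105
  63.15.69.0/24 (63.15.69.0 - 63.15.69.255) does not contain 63.15.68.105
  63.15.70.0/23 (63.15.70.0 - 63.15.71.255) does not contain 63.15.68.105
Longest matching prefix is /22 -> next hop Router U.

Router U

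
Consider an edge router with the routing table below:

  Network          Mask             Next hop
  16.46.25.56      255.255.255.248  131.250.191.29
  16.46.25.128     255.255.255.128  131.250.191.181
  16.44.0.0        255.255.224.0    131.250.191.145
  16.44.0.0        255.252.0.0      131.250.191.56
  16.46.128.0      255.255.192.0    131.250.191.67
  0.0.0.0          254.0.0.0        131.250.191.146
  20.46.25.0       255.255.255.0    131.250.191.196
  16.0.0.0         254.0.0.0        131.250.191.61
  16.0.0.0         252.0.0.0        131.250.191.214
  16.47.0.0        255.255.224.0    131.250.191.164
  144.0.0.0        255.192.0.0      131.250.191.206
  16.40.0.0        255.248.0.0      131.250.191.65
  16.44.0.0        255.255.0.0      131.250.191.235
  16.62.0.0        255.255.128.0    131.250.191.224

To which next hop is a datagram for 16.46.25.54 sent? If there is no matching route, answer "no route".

131.250.191.56

Routes whose prefix contains 16.46.25.54:
  16.0.0.0/6 (16.0.0.0 - 19.255.255.255) -> 131.250.191.214
  16.0.0.0/7 (16.0.0.0 - 17.255.255.255) -> 131.250.191.61
  16.40.0.0/13 (16.40.0.0 - 16.47.255.255) -> 131.250.191.65
  16.44.0.0/14 (16.44.0.0 - 16.47.255.255) -> 131.250.191.56
More-specific entries that do NOT match:
  16.46.25.56/29 (16.46.25.56 - 16.46.25.63) does not contain 16.46.25.54
  16.46.25.128/25 (16.46.25.128 - 16.46.25.255) does not contain 16.46.25.54
  20.46.25.0/24 (20.46.25.0 - 20.46.25.255) does not contain 16.46.25.54
  16.44.0.0/19 (16.44.0.0 - 16.44.31.255) does not contain 16.46.25.54
  16.47.0.0/19 (16.47.0.0 - 16.47.31.255) does not contain 16.46.25.54
  16.46.128.0/18 (16.46.128.0 - 16.46.191.255) does not contain 16.46.25.54
  16.62.0.0/17 (16.62.0.0 - 16.62.127.255) does not contain 16.46.25.54
  16.44.0.0/16 (16.44.0.0 - 16.44.255.255) does not contain 16.46.25.54
Longest matching prefix is /14 -> next hop 131.250.191.56.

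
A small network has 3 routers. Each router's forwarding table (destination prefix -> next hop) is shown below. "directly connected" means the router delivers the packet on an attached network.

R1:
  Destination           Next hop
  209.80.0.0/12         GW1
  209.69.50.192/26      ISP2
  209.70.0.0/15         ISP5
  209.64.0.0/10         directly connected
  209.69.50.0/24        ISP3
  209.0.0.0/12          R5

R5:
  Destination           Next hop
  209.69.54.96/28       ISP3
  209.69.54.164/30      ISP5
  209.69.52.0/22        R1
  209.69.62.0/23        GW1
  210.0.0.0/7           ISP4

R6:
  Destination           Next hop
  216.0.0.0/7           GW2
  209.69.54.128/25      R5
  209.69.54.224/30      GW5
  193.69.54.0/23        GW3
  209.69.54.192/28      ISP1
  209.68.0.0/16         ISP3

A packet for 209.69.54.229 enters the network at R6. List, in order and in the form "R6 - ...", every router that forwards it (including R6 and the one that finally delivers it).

R6 - R5 - R1

At R6: longest match for 209.69.54.229 is 209.69.54.128/25 -> R5
At R5: longest match for 209.69.54.229 is 209.69.52.0/22 -> R1
At R1: longest match for 209.69.54.229 is 209.64.0.0/10 -> directly connected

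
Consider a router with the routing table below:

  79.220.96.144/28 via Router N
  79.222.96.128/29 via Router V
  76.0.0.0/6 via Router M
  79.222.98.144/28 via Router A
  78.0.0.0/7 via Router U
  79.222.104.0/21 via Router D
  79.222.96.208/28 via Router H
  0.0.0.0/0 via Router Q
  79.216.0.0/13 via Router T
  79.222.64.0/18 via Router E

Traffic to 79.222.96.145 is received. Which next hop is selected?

Router E

Routes whose prefix contains 79.222.96.145:
  0.0.0.0/0 (default, matches everything) -> Router Q
  76.0.0.0/6 (76.0.0.0 - 79.255.255.255) -> Router M
  78.0.0.0/7 (78.0.0.0 - 79.255.255.255) -> Router U
  79.216.0.0/13 (79.216.0.0 - 79.223.255.255) -> Router T
  79.222.64.0/18 (79.222.64.0 - 79.222.127.255) -> Router E
More-specific entries that do NOT match:
  79.222.96.128/29 (79.222.96.128 - 79.222.96.135) does not contain 79.222.96.145
  79.220.96.144/28 (79.220.96.144 - 79.220.96.159) does not contain 79.222.96.145
  79.222.98.144/28 (79.222.98.144 - 79.222.98.159) does not contain 79.222.96.145
  79.222.96.208/28 (79.222.96.208 - 79.222.96.223) does not contain 79.222.96.145
  79.222.104.0/21 (79.222.104.0 - 79.222.111.255) does not contain 79.222.96.145
Longest matching prefix is /18 -> next hop Router E.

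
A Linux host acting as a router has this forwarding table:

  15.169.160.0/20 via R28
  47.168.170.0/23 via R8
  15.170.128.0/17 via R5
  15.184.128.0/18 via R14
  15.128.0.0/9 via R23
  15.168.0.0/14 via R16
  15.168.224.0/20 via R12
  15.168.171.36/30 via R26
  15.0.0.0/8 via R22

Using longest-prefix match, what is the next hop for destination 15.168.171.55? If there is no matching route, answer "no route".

R16

Routes whose prefix contains 15.168.171.55:
  15.0.0.0/8 (15.0.0.0 - 15.255.255.255) -> R22
  15.128.0.0/9 (15.128.0.0 - 15.255.255.255) -> R23
  15.168.0.0/14 (15.168.0.0 - 15.171.255.255) -> R16
More-specific entries that do NOT match:
  15.168.171.36/30 (15.168.171.36 - 15.168.171.39) does not contain 15.168.171.55
  47.168.170.0/23 (47.168.170.0 - 47.168.171.255) does not contain 15.168.171.55
  15.169.160.0/20 (15.169.160.0 - 15.169.175.255) does not contain 15.168.171.55
  15.168.224.0/20 (15.168.224.0 - 15.168.239.255) does not contain 15.168.171.55
  15.184.128.0/18 (15.184.128.0 - 15.184.191.255) does not contain 15.168.171.55
  15.170.128.0/17 (15.170.128.0 - 15.170.255.255) does not contain 15.168.171.55
Longest matching prefix is /14 -> next hop R16.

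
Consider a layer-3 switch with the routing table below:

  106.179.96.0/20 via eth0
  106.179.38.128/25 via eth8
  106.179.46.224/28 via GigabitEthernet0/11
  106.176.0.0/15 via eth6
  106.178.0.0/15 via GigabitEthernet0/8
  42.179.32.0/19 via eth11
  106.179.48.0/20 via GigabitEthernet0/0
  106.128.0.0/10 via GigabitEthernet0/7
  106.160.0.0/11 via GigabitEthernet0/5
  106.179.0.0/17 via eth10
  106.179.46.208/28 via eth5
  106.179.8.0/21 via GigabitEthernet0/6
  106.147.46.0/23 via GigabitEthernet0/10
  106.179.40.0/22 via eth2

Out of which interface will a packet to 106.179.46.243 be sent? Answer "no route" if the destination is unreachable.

eth10

Routes whose prefix contains 106.179.46.243:
  106.128.0.0/10 (106.128.0.0 - 106.191.255.255) -> GigabitEthernet0/7
  106.160.0.0/11 (106.160.0.0 - 106.191.255.255) -> GigabitEthernet0/5
  106.178.0.0/15 (106.178.0.0 - 106.179.255.255) -> GigabitEthernet0/8
  106.179.0.0/17 (106.179.0.0 - 106.179.127.255) -> eth10
More-specific entries that do NOT match:
  106.179.46.224/28 (106.179.46.224 - 106.179.46.239) does not contain 106.179.46.243
  106.179.46.208/28 (106.179.46.208 - 106.179.46.223) does not contain 106.179.46.243
  106.179.38.128/25 (106.179.38.128 - 106.179.38.255) does not contain 106.179.46.243
  106.147.46.0/23 (106.147.46.0 - 106.147.47.255) does not contain 106.179.46.243
  106.179.40.0/22 (106.179.40.0 - 106.179.43.255) does not contain 106.179.46.243
  106.179.8.0/21 (106.179.8.0 - 106.179.15.255) does not contain 106.179.46.243
  106.179.96.0/20 (106.179.96.0 - 106.179.111.255) does not contain 106.179.46.243
  106.179.48.0/20 (106.179.48.0 - 106.179.63.255) does not contain 106.179.46.243
  42.179.32.0/19 (42.179.32.0 - 42.179.63.255) does not contain 106.179.46.243
Longest matching prefix is /17 -> interface eth10.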